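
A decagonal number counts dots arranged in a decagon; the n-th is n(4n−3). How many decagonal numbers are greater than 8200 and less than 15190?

16

The n-th decagonal number is n(4n−3).
Smallest index with value > 8200: n = 46 (giving 8326).
Largest index with value < 15190: n = 61 (giving 14701).
Indices 46 through 61: 16 terms.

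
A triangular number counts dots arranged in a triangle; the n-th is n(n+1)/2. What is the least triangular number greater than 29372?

29403

Solve n(n+1)/2 > 29372 for integer n.
The largest n with value ≤ 29372 is 241 (since 29161 ≤ 29372 < 29403), so the first above is n = 242, value 29403.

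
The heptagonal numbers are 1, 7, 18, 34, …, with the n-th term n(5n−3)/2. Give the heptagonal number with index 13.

403

The 13th heptagonal number is n(5n−3)/2 with n = 13.
13·(5·13 − 3)/2 = 13·62/2 = 13·31 = 403.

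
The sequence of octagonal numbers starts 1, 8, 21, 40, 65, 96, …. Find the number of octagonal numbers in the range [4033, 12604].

The n-th octagonal number is n(3n−2).
Smallest index with value ≥ 4033: n = 37 (giving 4033).
Largest index with value ≤ 12604: n = 65 (giving 12545).
Indices 37 through 65: 29 terms.

29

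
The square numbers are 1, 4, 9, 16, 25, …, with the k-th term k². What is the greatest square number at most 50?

Solve n² ≤ 50 for integer n.
n = 7 gives 49 ≤ 50, while n = 8 gives 64 > 50; so the answer is 49.

49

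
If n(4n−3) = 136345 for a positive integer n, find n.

185

Set n(4n−3) = 136345, giving 4n² − 3n − 136345 = 0.
The discriminant is 9 + 16·136345 = 2181529, and √2181529 = 1477.
So n = (3 + 1477) / 8 = 1480/8 = 185.
Check: 185·(4·185 − 3) = 136345. ✓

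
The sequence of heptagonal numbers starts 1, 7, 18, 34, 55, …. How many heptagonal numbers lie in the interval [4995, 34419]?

73

The n-th heptagonal number is n(5n−3)/2.
Smallest index with value ≥ 4995: n = 45 (giving 4995).
Largest index with value ≤ 34419: n = 117 (giving 34047).
Indices 45 through 117: 73 terms.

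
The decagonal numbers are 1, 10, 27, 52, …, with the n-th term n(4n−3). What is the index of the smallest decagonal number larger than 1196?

Solve n(4n−3) > 1196 for integer n.
The largest n with value ≤ 1196 is 17 (since 1105 ≤ 1196 < 1242), so the first above is n = 18, value 1242.

18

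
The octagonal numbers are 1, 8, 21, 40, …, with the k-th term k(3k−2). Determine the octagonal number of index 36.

3816

The 36th octagonal number is n(3n−2) with n = 36.
36·(3·36 − 2) = 36·106 = 3816.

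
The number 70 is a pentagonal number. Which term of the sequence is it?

Set n(3n−1)/2 = 70, giving 3n² − n − 140 = 0.
The discriminant is 1 + 24·70 = 1681, and √1681 = 41.
So n = (1 + 41) / 6 = 42/6 = 7.

7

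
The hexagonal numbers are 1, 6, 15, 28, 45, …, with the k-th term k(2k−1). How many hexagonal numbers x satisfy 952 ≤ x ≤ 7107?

The n-th hexagonal number is n(2n−1).
Smallest index with value ≥ 952: n = 23 (giving 1035).
Largest index with value ≤ 7107: n = 59 (giving 6903).
Indices 23 through 59: 37 terms.

37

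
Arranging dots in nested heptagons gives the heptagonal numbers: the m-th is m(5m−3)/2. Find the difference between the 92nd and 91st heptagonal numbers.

456

Consecutive heptagonal numbers differ by 5n − 4: here 5·92 − 4 = 456.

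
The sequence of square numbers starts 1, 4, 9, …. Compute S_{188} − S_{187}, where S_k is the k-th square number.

375

n² − (n−1)² = 2n − 1, so 188² − 187² = 2·188 − 1 = 375.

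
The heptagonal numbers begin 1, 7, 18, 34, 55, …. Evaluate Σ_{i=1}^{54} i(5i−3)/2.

132660

Σ i(5i−3)/2 = (5Σi² − 3Σi) / 2 over i = 1..54.
Σi = 1485 and Σi² = 53955.
(5·53955 − 3·1485) / 2 = 265320/2 = 132660.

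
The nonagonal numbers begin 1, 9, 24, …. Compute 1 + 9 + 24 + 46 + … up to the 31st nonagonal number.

Σ i(7i−5)/2 = (7Σi² − 5Σi) / 2 over i = 1..31.
Σi = 496 and Σi² = 10416.
(7·10416 − 5·496) / 2 = 70432/2 = 35216.

35216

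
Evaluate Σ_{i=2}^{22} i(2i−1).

7336

Σ i(2i−1) = 2Σi² − Σi over i = 2..22.
Σi = 253 − 1 = 252 and Σi² = 3795 − 1 = 3794.
2·3794 − 1·252 = 7336.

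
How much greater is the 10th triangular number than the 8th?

19

10·11/2 = 55 and 8·9/2 = 36.
Difference: 55 − 36 = 19.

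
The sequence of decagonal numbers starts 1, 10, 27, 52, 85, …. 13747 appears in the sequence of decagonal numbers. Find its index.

Set n(4n−3) = 13747, giving 4n² − 3n − 13747 = 0.
The discriminant is 9 + 16·13747 = 219961, and √219961 = 469.
So n = (3 + 469) / 8 = 472/8 = 59.
Check: 59·(4·59 − 3) = 13747. ✓

59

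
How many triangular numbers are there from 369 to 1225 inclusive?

The n-th triangular number is n(n+1)/2.
Smallest index with value ≥ 369: n = 27 (giving 378).
Largest index with value ≤ 1225: n = 49 (giving 1225).
Indices 27 through 49: 23 terms.

23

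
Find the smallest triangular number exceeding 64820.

64980

Solve n(n+1)/2 > 64820 for integer n.
The largest n with value ≤ 64820 is 359 (since 64620 ≤ 64820 < 64980), so the first above is n = 360, value 64980.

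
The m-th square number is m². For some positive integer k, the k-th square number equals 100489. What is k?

317

We need n² = 100489, so n = √100489 = 317.
Check: 317² = 100489. ✓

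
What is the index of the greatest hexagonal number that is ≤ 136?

8

Solve n(2n−1) ≤ 136 for integer n.
n = 8 gives 120 ≤ 136, while n = 9 gives 153 > 136; so the answer is index 8.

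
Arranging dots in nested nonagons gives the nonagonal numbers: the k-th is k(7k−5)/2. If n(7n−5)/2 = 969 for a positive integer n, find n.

17

Set n(7n−5)/2 = 969, giving 7n² − 5n − 1938 = 0.
So n = (5 + 233) / 14 = 238/14 = 17.
Check: 17·(7·17 − 5)/2 = 969. ✓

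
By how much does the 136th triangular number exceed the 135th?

136

Consecutive triangular numbers differ by n: T_{136} − T_{135} = 136.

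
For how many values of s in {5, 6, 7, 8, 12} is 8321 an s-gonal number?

s = 5: P(5, 74) = 8177 and P(5, 75) = 8400; 8321 is not s-gonal.
s = 6: P(6, 64) = 8128 and P(6, 65) = 8385; 8321 is not s-gonal.
s = 7: P(7, 57) = 8037 and P(7, 58) = 8323; 8321 is not s-gonal.
s = 8: P(8, 53) = 8321. ✓
s = 12: P(12, 41) = 8241 and P(12, 42) = 8652; 8321 is not s-gonal.
Hits: s ∈ {8} → 1.

1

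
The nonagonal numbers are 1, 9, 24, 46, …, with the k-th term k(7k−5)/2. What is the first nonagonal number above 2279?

2301

Solve n(7n−5)/2 > 2279 for integer n.
The largest n with value ≤ 2279 is 25 (since 2125 ≤ 2279 < 2301), so the first above is n = 26, value 2301.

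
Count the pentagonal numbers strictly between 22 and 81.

The n-th pentagonal number is n(3n−1)/2.
Smallest index with value > 22: n = 5 (giving 35).
Largest index with value < 81: n = 7 (giving 70).
Indices 5 through 7: 3 terms.

3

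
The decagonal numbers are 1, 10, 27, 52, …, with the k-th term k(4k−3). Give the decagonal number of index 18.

1242

The 18th decagonal number is n(4n−3) with n = 18.
18·(4·18 − 3) = 18·69 = 1242.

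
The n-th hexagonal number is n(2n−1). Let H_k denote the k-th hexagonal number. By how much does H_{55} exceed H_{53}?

55·(2·55 − 1) = 5995 and 53·(2·53 − 1) = 5565.
Difference: 5995 − 5565 = 430.

430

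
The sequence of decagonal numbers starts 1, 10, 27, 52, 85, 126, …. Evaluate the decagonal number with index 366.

534726

The 366th decagonal number is n(4n−3) with n = 366.
366·(4·366 − 3) = 366·1461 = 534726.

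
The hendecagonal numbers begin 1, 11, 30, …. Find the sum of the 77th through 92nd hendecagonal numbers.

Σ i(9i−7)/2 = (9Σi² − 7Σi) / 2 over i = 77..92.
Σi = 4278 − 2926 = 1352 and Σi² = 263810 − 149226 = 114584.
(9·114584 − 7·1352) / 2 = 1021792/2 = 510896.

510896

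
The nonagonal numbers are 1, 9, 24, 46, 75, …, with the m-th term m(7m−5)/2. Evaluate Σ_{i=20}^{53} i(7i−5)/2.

Σ i(7i−5)/2 = (7Σi² − 5Σi) / 2 over i = 20..53.
Σi = 1431 − 190 = 1241 and Σi² = 51039 − 2470 = 48569.
(7·48569 − 5·1241) / 2 = 333778/2 = 166889.

166889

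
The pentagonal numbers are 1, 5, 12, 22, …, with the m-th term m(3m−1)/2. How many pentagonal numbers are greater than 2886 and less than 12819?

The n-th pentagonal number is n(3n−1)/2.
Smallest index with value > 2886: n = 45 (giving 3015).
Largest index with value < 12819: n = 92 (giving 12650).
Indices 45 through 92: 48 terms.

48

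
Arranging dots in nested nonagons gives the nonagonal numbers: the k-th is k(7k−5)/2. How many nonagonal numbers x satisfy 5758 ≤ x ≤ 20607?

The n-th nonagonal number is n(7n−5)/2.
Smallest index with value ≥ 5758: n = 41 (giving 5781).
Largest index with value ≤ 20607: n = 77 (giving 20559).
Indices 41 through 77: 37 terms.

37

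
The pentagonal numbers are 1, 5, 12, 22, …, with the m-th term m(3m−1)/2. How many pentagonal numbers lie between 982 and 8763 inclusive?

The n-th pentagonal number is n(3n−1)/2.
Smallest index with value ≥ 982: n = 26 (giving 1001).
Largest index with value ≤ 8763: n = 76 (giving 8626).
Indices 26 through 76: 51 terms.

51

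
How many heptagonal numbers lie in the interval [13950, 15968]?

6

The n-th heptagonal number is n(5n−3)/2.
Smallest index with value ≥ 13950: n = 75 (giving 13950).
Largest index with value ≤ 15968: n = 80 (giving 15880).
Indices 75 through 80: 6 terms.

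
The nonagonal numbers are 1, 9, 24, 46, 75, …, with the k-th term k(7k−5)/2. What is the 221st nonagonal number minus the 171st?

221·(7·221 − 5)/2 = 170391 and 171·(7·171 − 5)/2 = 101916.
Difference: 170391 − 101916 = 68475.

68475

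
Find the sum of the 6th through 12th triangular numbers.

Σ i(i+1)/2 = (Σi² + Σi) / 2 over i = 6..12.
Σi = 78 − 15 = 63 and Σi² = 650 − 55 = 595.
(1·595 + 1·63) / 2 = 658/2 = 329.

329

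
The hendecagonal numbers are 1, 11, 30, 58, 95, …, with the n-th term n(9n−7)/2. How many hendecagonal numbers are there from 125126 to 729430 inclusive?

The n-th hendecagonal number is n(9n−7)/2.
Smallest index with value ≥ 125126: n = 168 (giving 126420).
Largest index with value ≤ 729430: n = 403 (giving 729430).
Indices 168 through 403: 236 terms.

236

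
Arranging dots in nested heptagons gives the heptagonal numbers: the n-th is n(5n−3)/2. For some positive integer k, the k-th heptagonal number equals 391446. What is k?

396

Set n(5n−3)/2 = 391446, giving 5n² − 3n − 782892 = 0.
The discriminant is 9 + 40·391446 = 15657849, and √15657849 = 3957.
So n = (3 + 3957) / 10 = 3960/10 = 396.
Check: 396·(5·396 − 3)/2 = 391446. ✓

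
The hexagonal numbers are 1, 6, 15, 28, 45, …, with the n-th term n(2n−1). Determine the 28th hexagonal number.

1540

The 28th hexagonal number is n(2n−1) with n = 28.
28·(2·28 − 1) = 28·55 = 1540.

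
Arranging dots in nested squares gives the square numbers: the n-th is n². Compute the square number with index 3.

3² = 9.

9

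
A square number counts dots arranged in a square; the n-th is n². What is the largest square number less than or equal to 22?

Solve n² ≤ 22 for integer n.
n = 4 gives 16 ≤ 22, while n = 5 gives 25 > 22; so the answer is 16.

16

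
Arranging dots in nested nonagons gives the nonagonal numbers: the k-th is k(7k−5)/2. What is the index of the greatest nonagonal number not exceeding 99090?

168

Solve n(7n−5)/2 ≤ 99090 for integer n.
n = 168 gives 98364 ≤ 99090, while n = 169 gives 99541 > 99090; so the answer is index 168.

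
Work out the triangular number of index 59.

59·60/2 = 3540/2 = 1770.

1770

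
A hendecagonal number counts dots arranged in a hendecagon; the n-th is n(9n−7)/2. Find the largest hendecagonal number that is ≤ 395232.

Solve n(9n−7)/2 ≤ 395232 for integer n.
n = 296 gives 393236 ≤ 395232, while n = 297 gives 395901 > 395232; so the answer is 393236.

393236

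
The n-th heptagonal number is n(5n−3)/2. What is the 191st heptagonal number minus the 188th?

2838

191·(5·191 − 3)/2 = 90916 and 188·(5·188 − 3)/2 = 88078.
Difference: 90916 − 88078 = 2838.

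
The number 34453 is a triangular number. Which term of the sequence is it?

262

Set n(n+1)/2 = 34453, giving n² + n − 68906 = 0.
The discriminant is 1 + 8·34453 = 275625, and √275625 = 525.
So n = (-1 + 525) / 2 = 524/2 = 262.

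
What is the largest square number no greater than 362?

361

Solve n² ≤ 362 for integer n.
n = 19 gives 361 ≤ 362, while n = 20 gives 400 > 362; so the answer is 361.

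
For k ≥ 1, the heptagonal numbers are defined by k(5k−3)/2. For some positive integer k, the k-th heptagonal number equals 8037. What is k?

Set n(5n−3)/2 = 8037, giving 5n² − 3n − 16074 = 0.
The discriminant is 9 + 40·8037 = 321489, and √321489 = 567.
So n = (3 + 567) / 10 = 570/10 = 57.

57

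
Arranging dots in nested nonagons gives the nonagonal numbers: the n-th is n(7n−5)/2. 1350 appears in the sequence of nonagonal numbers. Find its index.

20

Set n(7n−5)/2 = 1350, giving 7n² − 5n − 2700 = 0.
The discriminant is 25 + 56·1350 = 75625, and √75625 = 275.
So n = (5 + 275) / 14 = 280/14 = 20.
Check: 20·(7·20 − 5)/2 = 1350. ✓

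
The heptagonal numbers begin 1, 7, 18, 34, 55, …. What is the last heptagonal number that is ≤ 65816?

65367

Solve n(5n−3)/2 ≤ 65816 for integer n.
n = 162 gives 65367 ≤ 65816, while n = 163 gives 66178 > 65816; so the answer is 65367.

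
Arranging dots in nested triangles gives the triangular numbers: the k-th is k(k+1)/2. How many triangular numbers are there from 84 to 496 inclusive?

The n-th triangular number is n(n+1)/2.
Smallest index with value ≥ 84: n = 13 (giving 91).
Largest index with value ≤ 496: n = 31 (giving 496).
Indices 13 through 31: 19 terms.

19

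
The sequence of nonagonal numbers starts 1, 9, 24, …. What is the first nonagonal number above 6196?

6364

Solve n(7n−5)/2 > 6196 for integer n.
The largest n with value ≤ 6196 is 42 (since 6069 ≤ 6196 < 6364), so the first above is n = 43, value 6364.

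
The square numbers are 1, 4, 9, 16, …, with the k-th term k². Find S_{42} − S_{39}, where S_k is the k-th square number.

243

42² = 1764 and 39² = 1521.
Difference: 1764 − 1521 = 243.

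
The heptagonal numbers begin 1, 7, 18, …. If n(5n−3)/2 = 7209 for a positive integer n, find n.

54

Set n(5n−3)/2 = 7209, giving 5n² − 3n − 14418 = 0.
The discriminant is 9 + 40·7209 = 288369, and √288369 = 537.
So n = (3 + 537) / 10 = 540/10 = 54.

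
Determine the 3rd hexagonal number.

15

The 3rd hexagonal number is n(2n−1) with n = 3.
3·(2·3 − 1) = 3·5 = 15.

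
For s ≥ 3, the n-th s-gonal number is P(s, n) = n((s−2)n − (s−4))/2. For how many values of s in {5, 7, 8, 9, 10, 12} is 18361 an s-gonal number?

s = 5: P(5, 110) = 18095 and P(5, 111) = 18426; 18361 is not s-gonal.
s = 7: P(7, 86) = 18361. ✓
s = 8: P(8, 78) = 18096 and P(8, 79) = 18565; 18361 is not s-gonal.
s = 9: P(9, 72) = 17964 and P(9, 73) = 18469; 18361 is not s-gonal.
s = 10: P(10, 68) = 18292 and P(10, 69) = 18837; 18361 is not s-gonal.
s = 12: P(12, 61) = 18361. ✓
Hits: s ∈ {7, 12} → 2.

2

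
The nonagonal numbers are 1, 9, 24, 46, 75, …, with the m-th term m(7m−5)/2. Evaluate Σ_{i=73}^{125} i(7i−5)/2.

Σ i(7i−5)/2 = (7Σi² − 5Σi) / 2 over i = 73..125.
Σi = 7875 − 2628 = 5247 and Σi² = 658875 − 127020 = 531855.
(7·531855 − 5·5247) / 2 = 3696750/2 = 1848375.

1848375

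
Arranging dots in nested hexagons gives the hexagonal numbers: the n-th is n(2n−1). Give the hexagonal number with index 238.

The 238th hexagonal number is n(2n−1) with n = 238.
238·(2·238 − 1) = 238·475 = 113050.

113050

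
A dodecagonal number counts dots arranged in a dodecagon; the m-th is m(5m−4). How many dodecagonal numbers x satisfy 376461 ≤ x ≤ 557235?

60

The n-th dodecagonal number is n(5n−4).
Smallest index with value ≥ 376461: n = 275 (giving 377025).
Largest index with value ≤ 557235: n = 334 (giving 556444).
Indices 275 through 334: 60 terms.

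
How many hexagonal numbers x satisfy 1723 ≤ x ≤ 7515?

The n-th hexagonal number is n(2n−1).
Smallest index with value ≥ 1723: n = 30 (giving 1770).
Largest index with value ≤ 7515: n = 61 (giving 7381).
Indices 30 through 61: 32 terms.

32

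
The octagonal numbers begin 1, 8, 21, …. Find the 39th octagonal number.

The 39th octagonal number is n(3n−2) with n = 39.
39·(3·39 − 2) = 39·115 = 4485.

4485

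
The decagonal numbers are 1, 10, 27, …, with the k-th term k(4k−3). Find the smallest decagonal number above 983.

1105

Solve n(4n−3) > 983 for integer n.
The largest n with value ≤ 983 is 16 (since 976 ≤ 983 < 1105), so the first above is n = 17, value 1105.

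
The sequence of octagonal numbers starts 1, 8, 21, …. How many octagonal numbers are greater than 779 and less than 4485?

22

The n-th octagonal number is n(3n−2).
Smallest index with value > 779: n = 17 (giving 833).
Largest index with value < 4485: n = 38 (giving 4256).
Indices 17 through 38: 22 terms.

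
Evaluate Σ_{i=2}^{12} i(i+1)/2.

Σ i(i+1)/2 = (Σi² + Σi) / 2 over i = 2..12.
Σi = 78 − 1 = 77 and Σi² = 650 − 1 = 649.
(1·649 + 1·77) / 2 = 726/2 = 363.

363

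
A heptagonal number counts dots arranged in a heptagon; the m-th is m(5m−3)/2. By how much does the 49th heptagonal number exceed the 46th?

708

49·(5·49 − 3)/2 = 5929 and 46·(5·46 − 3)/2 = 5221.
Difference: 5929 − 5221 = 708.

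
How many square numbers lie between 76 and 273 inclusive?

8

The n-th square number is n².
Smallest index with value ≥ 76: n = 9 (giving 81).
Largest index with value ≤ 273: n = 16 (giving 256).
Indices 9 through 16: 8 terms.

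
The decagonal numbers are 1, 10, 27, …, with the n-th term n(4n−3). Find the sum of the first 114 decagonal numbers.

Σ i(4i−3) = 4Σi² − 3Σi over i = 1..114.
Σi = 6555 and Σi² = 500365.
4·500365 − 3·6555 = 1981795.

1981795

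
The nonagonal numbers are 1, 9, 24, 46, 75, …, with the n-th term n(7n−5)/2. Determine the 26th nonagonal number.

2301

The 26th nonagonal number is n(7n−5)/2 with n = 26.
26·(7·26 − 5)/2 = 26·177/2 = 2301.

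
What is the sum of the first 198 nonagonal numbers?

Σ i(7i−5)/2 = (7Σi² − 5Σi) / 2 over i = 1..198.
Σi = 19701 and Σi² = 2607099.
(7·2607099 − 5·19701) / 2 = 18151188/2 = 9075594.

9075594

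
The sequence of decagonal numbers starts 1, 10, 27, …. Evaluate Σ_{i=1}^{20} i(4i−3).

10850

Σ i(4i−3) = 4Σi² − 3Σi over i = 1..20.
Σi = 210 and Σi² = 2870.
4·2870 − 3·210 = 10850.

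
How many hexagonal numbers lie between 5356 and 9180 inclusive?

17

The n-th hexagonal number is n(2n−1).
Smallest index with value ≥ 5356: n = 52 (giving 5356).
Largest index with value ≤ 9180: n = 68 (giving 9180).
Indices 52 through 68: 17 terms.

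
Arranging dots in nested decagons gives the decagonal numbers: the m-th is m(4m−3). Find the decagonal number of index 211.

177451

The 211th decagonal number is n(4n−3) with n = 211.
211·(4·211 − 3) = 211·841 = 177451.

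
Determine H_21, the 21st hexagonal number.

The 21st hexagonal number is n(2n−1) with n = 21.
21·(2·21 − 1) = 21·41 = 861.

861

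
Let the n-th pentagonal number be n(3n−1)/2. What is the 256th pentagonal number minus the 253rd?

256·(3·256 − 1)/2 = 98176 and 253·(3·253 − 1)/2 = 95887.
Difference: 98176 − 95887 = 2289.

2289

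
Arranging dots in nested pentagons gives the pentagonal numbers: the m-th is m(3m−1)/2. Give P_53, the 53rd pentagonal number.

The 53rd pentagonal number is n(3n−1)/2 with n = 53.
53·(3·53 − 1)/2 = 53·158/2 = 53·79 = 4187.

4187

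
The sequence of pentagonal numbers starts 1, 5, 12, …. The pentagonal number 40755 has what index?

165

Set n(3n−1)/2 = 40755, giving 3n² − n − 81510 = 0.
The discriminant is 1 + 24·40755 = 978121, and √978121 = 989.
So n = (1 + 989) / 6 = 990/6 = 165.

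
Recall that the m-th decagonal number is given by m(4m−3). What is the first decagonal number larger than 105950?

Solve n(4n−3) > 105950 for integer n.
The largest n with value ≤ 105950 is 163 (since 105787 ≤ 105950 < 107092), so the first above is n = 164, value 107092.

107092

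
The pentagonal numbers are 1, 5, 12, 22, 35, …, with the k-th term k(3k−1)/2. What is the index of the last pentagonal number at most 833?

23

Solve n(3n−1)/2 ≤ 833 for integer n.
n = 23 gives 782 ≤ 833, while n = 24 gives 852 > 833; so the answer is index 23.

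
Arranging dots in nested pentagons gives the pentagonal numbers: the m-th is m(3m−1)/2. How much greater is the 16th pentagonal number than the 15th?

46

Consecutive pentagonal numbers differ by 3n − 2: here 3·16 − 2 = 46.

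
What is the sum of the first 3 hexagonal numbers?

Σ i(2i−1) = 2Σi² − Σi over i = 1..3.
Σi = 6 and Σi² = 14.
2·14 − 1·6 = 22.

22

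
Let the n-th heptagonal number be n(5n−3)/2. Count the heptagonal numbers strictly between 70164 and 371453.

218

The n-th heptagonal number is n(5n−3)/2.
Smallest index with value > 70164: n = 168 (giving 70308).
Largest index with value < 371453: n = 385 (giving 369985).
Indices 168 through 385: 218 terms.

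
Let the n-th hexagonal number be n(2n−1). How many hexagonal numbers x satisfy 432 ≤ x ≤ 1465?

The n-th hexagonal number is n(2n−1).
Smallest index with value ≥ 432: n = 15 (giving 435).
Largest index with value ≤ 1465: n = 27 (giving 1431).
Indices 15 through 27: 13 terms.

13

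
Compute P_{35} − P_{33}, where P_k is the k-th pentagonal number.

35·(3·35 − 1)/2 = 1820 and 33·(3·33 − 1)/2 = 1617.
Difference: 1820 − 1617 = 203.

203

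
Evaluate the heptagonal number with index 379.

358534

379·(5·379 − 3)/2 = 379·1892/2 = 379·946 = 358534.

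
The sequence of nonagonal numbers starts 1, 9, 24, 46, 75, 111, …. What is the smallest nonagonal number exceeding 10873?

Solve n(7n−5)/2 > 10873 for integer n.
The largest n with value ≤ 10873 is 56 (since 10836 ≤ 10873 < 11229), so the first above is n = 57, value 11229.

11229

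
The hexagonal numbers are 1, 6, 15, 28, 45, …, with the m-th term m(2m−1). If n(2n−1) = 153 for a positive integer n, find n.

Set n(2n−1) = 153, giving 2n² − n − 153 = 0.
So n = (1 + 35) / 4 = 36/4 = 9.
Check: 9·(2·9 − 1) = 153. ✓

9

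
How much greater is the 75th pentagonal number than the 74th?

223

Consecutive pentagonal numbers differ by 3n − 2: here 3·75 − 2 = 223.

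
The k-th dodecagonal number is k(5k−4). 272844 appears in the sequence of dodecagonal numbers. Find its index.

234

Set n(5n−4) = 272844, giving 5n² − 4n − 272844 = 0.
The discriminant is 16 + 20·272844 = 5456896, and √5456896 = 2336.
So n = (4 + 2336) / 10 = 2340/10 = 234.
Check: 234·(5·234 − 4) = 272844. ✓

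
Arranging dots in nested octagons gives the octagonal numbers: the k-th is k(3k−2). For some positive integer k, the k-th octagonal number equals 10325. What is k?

59

Set n(3n−2) = 10325, giving 3n² − 2n − 10325 = 0.
So n = (2 + 352) / 6 = 354/6 = 59.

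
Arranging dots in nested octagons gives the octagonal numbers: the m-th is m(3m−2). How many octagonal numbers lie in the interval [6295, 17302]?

The n-th octagonal number is n(3n−2).
Smallest index with value ≥ 6295: n = 47 (giving 6533).
Largest index with value ≤ 17302: n = 76 (giving 17176).
Indices 47 through 76: 30 terms.

30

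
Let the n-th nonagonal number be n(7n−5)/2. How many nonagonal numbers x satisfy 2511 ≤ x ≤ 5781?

The n-th nonagonal number is n(7n−5)/2.
Smallest index with value ≥ 2511: n = 28 (giving 2674).
Largest index with value ≤ 5781: n = 41 (giving 5781).
Indices 28 through 41: 14 terms.

14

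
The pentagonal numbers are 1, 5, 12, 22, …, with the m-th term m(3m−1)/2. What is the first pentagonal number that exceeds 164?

Solve n(3n−1)/2 > 164 for integer n.
The largest n with value ≤ 164 is 10 (since 145 ≤ 164 < 176), so the first above is n = 11, value 176.

176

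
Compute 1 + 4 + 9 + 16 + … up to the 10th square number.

385

Σ_{i=1}^{10} i² = 10·11·21/6 = 385.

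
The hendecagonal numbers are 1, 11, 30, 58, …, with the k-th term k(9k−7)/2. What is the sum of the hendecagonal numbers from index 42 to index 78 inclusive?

610611

Σ i(9i−7)/2 = (9Σi² − 7Σi) / 2 over i = 42..78.
Σi = 3081 − 861 = 2220 and Σi² = 161239 − 23821 = 137418.
(9·137418 − 7·2220) / 2 = 1221222/2 = 610611.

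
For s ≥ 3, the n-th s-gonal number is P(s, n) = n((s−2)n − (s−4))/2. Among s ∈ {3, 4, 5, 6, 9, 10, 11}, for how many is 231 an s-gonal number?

2

s = 3: P(3, 21) = 231. ✓
s = 4: P(4, 15) = 225 and P(4, 16) = 256; 231 is not s-gonal.
s = 5: P(5, 12) = 210 and P(5, 13) = 247; 231 is not s-gonal.
s = 6: P(6, 11) = 231. ✓
s = 9: P(9, 8) = 204 and P(9, 9) = 261; 231 is not s-gonal.
s = 10: P(10, 7) = 175 and P(10, 8) = 232; 231 is not s-gonal.
s = 11: P(11, 7) = 196 and P(11, 8) = 260; 231 is not s-gonal.
Hits: s ∈ {3, 6} → 2.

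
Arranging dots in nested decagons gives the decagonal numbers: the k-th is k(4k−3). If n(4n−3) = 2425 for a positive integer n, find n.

25

Set n(4n−3) = 2425, giving 4n² − 3n − 2425 = 0.
The discriminant is 9 + 16·2425 = 38809, and √38809 = 197.
So n = (3 + 197) / 8 = 200/8 = 25.
Check: 25·(4·25 − 3) = 2425. ✓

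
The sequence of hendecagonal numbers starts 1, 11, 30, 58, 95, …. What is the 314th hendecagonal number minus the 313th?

2818

Consecutive hendecagonal numbers differ by 9n − 8: here 9·314 − 8 = 2818.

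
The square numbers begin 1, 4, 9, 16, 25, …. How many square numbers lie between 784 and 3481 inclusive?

32

The n-th square number is n².
Smallest index with value ≥ 784: n = 28 (giving 784).
Largest index with value ≤ 3481: n = 59 (giving 3481).
Indices 28 through 59: 32 terms.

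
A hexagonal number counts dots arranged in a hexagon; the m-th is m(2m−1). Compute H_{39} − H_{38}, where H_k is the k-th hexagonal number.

153

Consecutive hexagonal numbers differ by 4n − 3: here 4·39 − 3 = 153.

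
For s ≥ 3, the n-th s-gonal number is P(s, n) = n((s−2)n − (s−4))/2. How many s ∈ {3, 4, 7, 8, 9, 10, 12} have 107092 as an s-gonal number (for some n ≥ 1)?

s = 3: P(3, 462) = 106953 and P(3, 463) = 107416; 107092 is not s-gonal.
s = 4: P(4, 327) = 106929 and P(4, 328) = 107584; 107092 is not s-gonal.
s = 7: P(7, 207) = 106812 and P(7, 208) = 107848; 107092 is not s-gonal.
s = 8: P(8, 189) = 106785 and P(8, 190) = 107920; 107092 is not s-gonal.
s = 9: P(9, 175) = 106750 and P(9, 176) = 107976; 107092 is not s-gonal.
s = 10: P(10, 164) = 107092. ✓
s = 12: P(12, 146) = 105996 and P(12, 147) = 107457; 107092 is not s-gonal.
Hits: s ∈ {10} → 1.

1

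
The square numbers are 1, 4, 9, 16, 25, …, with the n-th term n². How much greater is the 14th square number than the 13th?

27

n² − (n−1)² = 2n − 1, so 14² − 13² = 2·14 − 1 = 27.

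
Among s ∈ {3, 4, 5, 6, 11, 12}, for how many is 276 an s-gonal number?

2

s = 3: P(3, 23) = 276. ✓
s = 4: P(4, 16) = 256 and P(4, 17) = 289; 276 is not s-gonal.
s = 5: P(5, 13) = 247 and P(5, 14) = 287; 276 is not s-gonal.
s = 6: P(6, 12) = 276. ✓
s = 11: P(11, 8) = 260 and P(11, 9) = 333; 276 is not s-gonal.
s = 12: P(12, 7) = 217 and P(12, 8) = 288; 276 is not s-gonal.
Hits: s ∈ {3, 6} → 2.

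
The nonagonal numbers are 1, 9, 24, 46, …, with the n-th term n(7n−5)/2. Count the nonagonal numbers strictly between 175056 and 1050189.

The n-th nonagonal number is n(7n−5)/2.
Smallest index with value > 175056: n = 225 (giving 176625).
Largest index with value < 1050189: n = 548 (giving 1049694).
Indices 225 through 548: 324 terms.

324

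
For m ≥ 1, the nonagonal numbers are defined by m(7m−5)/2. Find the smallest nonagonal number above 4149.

4200

Solve n(7n−5)/2 > 4149 for integer n.
The largest n with value ≤ 4149 is 34 (since 3961 ≤ 4149 < 4200), so the first above is n = 35, value 4200.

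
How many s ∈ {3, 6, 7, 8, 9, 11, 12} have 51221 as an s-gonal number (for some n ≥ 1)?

s = 3: P(3, 319) = 51040 and P(3, 320) = 51360; 51221 is not s-gonal.
s = 6: P(6, 160) = 51040 and P(6, 161) = 51681; 51221 is not s-gonal.
s = 7: P(7, 143) = 50908 and P(7, 144) = 51624; 51221 is not s-gonal.
s = 8: P(8, 131) = 51221. ✓
s = 9: P(9, 121) = 50941 and P(9, 122) = 51789; 51221 is not s-gonal.
s = 11: P(11, 107) = 51146 and P(11, 108) = 52110; 51221 is not s-gonal.
s = 12: P(12, 101) = 50601 and P(12, 102) = 51612; 51221 is not s-gonal.
Hits: s ∈ {8} → 1.

1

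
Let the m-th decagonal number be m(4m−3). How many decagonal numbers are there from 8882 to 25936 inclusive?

33

The n-th decagonal number is n(4n−3).
Smallest index with value ≥ 8882: n = 48 (giving 9072).
Largest index with value ≤ 25936: n = 80 (giving 25360).
Indices 48 through 80: 33 terms.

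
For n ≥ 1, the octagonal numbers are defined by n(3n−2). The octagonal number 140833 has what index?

217

Set n(3n−2) = 140833, giving 3n² − 2n − 140833 = 0.
So n = (2 + 1300) / 6 = 1302/6 = 217.
Check: 217·(3·217 − 2) = 140833. ✓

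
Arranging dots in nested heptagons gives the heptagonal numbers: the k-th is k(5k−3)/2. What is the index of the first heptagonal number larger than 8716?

Solve n(5n−3)/2 > 8716 for integer n.
The largest n with value ≤ 8716 is 59 (since 8614 ≤ 8716 < 8910), so the first above is n = 60, value 8910.

60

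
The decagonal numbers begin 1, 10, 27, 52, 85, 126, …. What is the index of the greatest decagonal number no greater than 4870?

35

Solve n(4n−3) ≤ 4870 for integer n.
n = 35 gives 4795 ≤ 4870, while n = 36 gives 5076 > 4870; so the answer is index 35.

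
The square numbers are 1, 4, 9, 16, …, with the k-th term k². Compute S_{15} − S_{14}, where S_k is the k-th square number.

n² − (n−1)² = 2n − 1, so 15² − 14² = 2·15 − 1 = 29.

29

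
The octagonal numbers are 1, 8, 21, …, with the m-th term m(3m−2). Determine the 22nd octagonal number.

1408

The 22nd octagonal number is n(3n−2) with n = 22.
22·(3·22 − 2) = 22·64 = 1408.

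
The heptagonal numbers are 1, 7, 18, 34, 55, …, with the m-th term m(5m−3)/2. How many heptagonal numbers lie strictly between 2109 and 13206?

43

The n-th heptagonal number is n(5n−3)/2.
Smallest index with value > 2109: n = 30 (giving 2205).
Largest index with value < 13206: n = 72 (giving 12852).
Indices 30 through 72: 43 terms.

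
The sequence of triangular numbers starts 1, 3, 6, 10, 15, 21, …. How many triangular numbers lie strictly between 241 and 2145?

The n-th triangular number is n(n+1)/2.
Smallest index with value > 241: n = 22 (giving 253).
Largest index with value < 2145: n = 64 (giving 2080).
Indices 22 through 64: 43 terms.

43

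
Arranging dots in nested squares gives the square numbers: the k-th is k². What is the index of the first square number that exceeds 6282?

Solve n² > 6282 for integer n.
The largest n with value ≤ 6282 is 79 (since 6241 ≤ 6282 < 6400), so the first above is n = 80, value 6400.

80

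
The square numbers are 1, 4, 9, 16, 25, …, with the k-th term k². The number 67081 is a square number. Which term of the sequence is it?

We need n² = 67081, so n = √67081 = 259.

259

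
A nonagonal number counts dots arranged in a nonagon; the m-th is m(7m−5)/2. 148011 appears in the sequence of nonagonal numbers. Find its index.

Set n(7n−5)/2 = 148011, giving 7n² − 5n − 296022 = 0.
So n = (5 + 2879) / 14 = 2884/14 = 206.
Check: 206·(7·206 − 5)/2 = 148011. ✓

206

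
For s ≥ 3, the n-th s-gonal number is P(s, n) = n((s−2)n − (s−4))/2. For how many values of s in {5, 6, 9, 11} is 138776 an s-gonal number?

s = 5: P(5, 304) = 138472 and P(5, 305) = 139385; 138776 is not s-gonal.
s = 6: P(6, 263) = 138075 and P(6, 264) = 139128; 138776 is not s-gonal.
s = 9: P(9, 199) = 138106 and P(9, 200) = 139500; 138776 is not s-gonal.
s = 11: P(11, 176) = 138776. ✓
Hits: s ∈ {11} → 1.

1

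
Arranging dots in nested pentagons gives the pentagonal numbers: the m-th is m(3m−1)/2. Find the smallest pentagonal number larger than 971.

Solve n(3n−1)/2 > 971 for integer n.
The largest n with value ≤ 971 is 25 (since 925 ≤ 971 < 1001), so the first above is n = 26, value 1001.

1001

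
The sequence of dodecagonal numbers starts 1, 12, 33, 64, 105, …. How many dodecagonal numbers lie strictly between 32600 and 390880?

198

The n-th dodecagonal number is n(5n−4).
Smallest index with value > 32600: n = 82 (giving 33292).
Largest index with value < 390880: n = 279 (giving 388089).
Indices 82 through 279: 198 terms.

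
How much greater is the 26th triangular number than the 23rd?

75

26·27/2 = 351 and 23·24/2 = 276.
Difference: 351 − 276 = 75.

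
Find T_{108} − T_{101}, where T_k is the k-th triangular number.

735

108·109/2 = 5886 and 101·102/2 = 5151.
Difference: 5886 − 5151 = 735.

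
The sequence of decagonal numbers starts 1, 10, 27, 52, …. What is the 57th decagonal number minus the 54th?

1323

57·(4·57 − 3) = 12825 and 54·(4·54 − 3) = 11502.
Difference: 12825 − 11502 = 1323.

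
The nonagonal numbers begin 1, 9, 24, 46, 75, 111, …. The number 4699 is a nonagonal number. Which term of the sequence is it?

Set n(7n−5)/2 = 4699, giving 7n² − 5n − 9398 = 0.
The discriminant is 25 + 56·4699 = 263169, and √263169 = 513.
So n = (5 + 513) / 14 = 518/14 = 37.
Check: 37·(7·37 − 5)/2 = 4699. ✓

37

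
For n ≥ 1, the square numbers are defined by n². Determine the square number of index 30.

The 30th square number is n² with n = 30.
30² = 900.

900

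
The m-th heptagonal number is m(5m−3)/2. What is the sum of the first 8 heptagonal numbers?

456

Σ i(5i−3)/2 = (5Σi² − 3Σi) / 2 over i = 1..8.
Σi = 36 and Σi² = 204.
(5·204 − 3·36) / 2 = 912/2 = 456.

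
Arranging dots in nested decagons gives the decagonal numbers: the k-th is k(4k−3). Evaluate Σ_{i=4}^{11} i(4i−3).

Σ i(4i−3) = 4Σi² − 3Σi over i = 4..11.
Σi = 66 − 6 = 60 and Σi² = 506 − 14 = 492.
4·492 − 3·60 = 1788.

1788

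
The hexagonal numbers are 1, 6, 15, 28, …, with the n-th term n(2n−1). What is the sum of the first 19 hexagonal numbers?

4750

Σ i(2i−1) = 2Σi² − Σi over i = 1..19.
Σi = 190 and Σi² = 2470.
2·2470 − 1·190 = 4750.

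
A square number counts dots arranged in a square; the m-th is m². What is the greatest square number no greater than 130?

Solve n² ≤ 130 for integer n.
n = 11 gives 121 ≤ 130, while n = 12 gives 144 > 130; so the answer is 121.

121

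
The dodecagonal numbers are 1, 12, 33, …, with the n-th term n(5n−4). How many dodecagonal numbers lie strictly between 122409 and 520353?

166

The n-th dodecagonal number is n(5n−4).
Smallest index with value > 122409: n = 157 (giving 122617).
Largest index with value < 520353: n = 322 (giving 517132).
Indices 157 through 322: 166 terms.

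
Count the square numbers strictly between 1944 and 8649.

The n-th square number is n².
Smallest index with value > 1944: n = 45 (giving 2025).
Largest index with value < 8649: n = 92 (giving 8464).
Indices 45 through 92: 48 terms.

48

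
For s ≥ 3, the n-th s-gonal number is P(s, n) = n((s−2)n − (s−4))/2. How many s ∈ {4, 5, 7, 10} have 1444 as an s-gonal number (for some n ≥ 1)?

s = 4: P(4, 38) = 1444. ✓
s = 5: P(5, 31) = 1426 and P(5, 32) = 1520; 1444 is not s-gonal.
s = 7: P(7, 24) = 1404 and P(7, 25) = 1525; 1444 is not s-gonal.
s = 10: P(10, 19) = 1387 and P(10, 20) = 1540; 1444 is not s-gonal.
Hits: s ∈ {4} → 1.

1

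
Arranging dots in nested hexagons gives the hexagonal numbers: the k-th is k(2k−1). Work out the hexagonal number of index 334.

The 334th hexagonal number is n(2n−1) with n = 334.
334·(2·334 − 1) = 334·667 = 222778.

222778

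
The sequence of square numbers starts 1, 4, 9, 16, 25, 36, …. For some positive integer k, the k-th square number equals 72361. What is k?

We need n² = 72361, so n = √72361 = 269.
Check: 269² = 72361. ✓

269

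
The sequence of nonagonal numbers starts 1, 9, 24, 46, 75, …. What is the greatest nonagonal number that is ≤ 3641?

3504

Solve n(7n−5)/2 ≤ 3641 for integer n.
n = 32 gives 3504 ≤ 3641, while n = 33 gives 3729 > 3641; so the answer is 3504.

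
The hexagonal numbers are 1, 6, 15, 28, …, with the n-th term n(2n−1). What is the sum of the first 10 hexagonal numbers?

715

Σ i(2i−1) = 2Σi² − Σi over i = 1..10.
Σi = 55 and Σi² = 385.
2·385 − 1·55 = 715.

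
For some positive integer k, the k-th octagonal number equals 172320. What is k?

240

Set n(3n−2) = 172320, giving 3n² − 2n − 172320 = 0.
The discriminant is 4 + 12·172320 = 2067844, and √2067844 = 1438.
So n = (2 + 1438) / 6 = 1440/6 = 240.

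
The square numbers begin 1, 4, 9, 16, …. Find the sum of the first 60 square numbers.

73810

Σ_{i=1}^{60} i² = 60·61·121/6 = 73810.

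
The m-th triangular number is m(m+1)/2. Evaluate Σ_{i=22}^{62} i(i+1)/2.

Σ i(i+1)/2 = (Σi² + Σi) / 2 over i = 22..62.
Σi = 1953 − 231 = 1722 and Σi² = 81375 − 3311 = 78064.
(1·78064 + 1·1722) / 2 = 79786/2 = 39893.

39893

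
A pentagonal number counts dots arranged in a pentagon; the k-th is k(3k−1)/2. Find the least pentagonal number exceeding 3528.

3577

Solve n(3n−1)/2 > 3528 for integer n.
The largest n with value ≤ 3528 is 48 (since 3432 ≤ 3528 < 3577), so the first above is n = 49, value 3577.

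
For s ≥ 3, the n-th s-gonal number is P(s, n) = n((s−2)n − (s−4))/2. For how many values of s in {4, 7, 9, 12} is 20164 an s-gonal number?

1

s = 4: P(4, 142) = 20164. ✓
s = 7: P(7, 90) = 20115 and P(7, 91) = 20566; 20164 is not s-gonal.
s = 9: P(9, 76) = 20026 and P(9, 77) = 20559; 20164 is not s-gonal.
s = 12: P(12, 63) = 19593 and P(12, 64) = 20224; 20164 is not s-gonal.
Hits: s ∈ {4} → 1.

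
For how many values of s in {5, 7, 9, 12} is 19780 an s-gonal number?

s = 5: P(5, 115) = 19780. ✓
s = 7: P(7, 89) = 19669 and P(7, 90) = 20115; 19780 is not s-gonal.
s = 9: P(9, 75) = 19500 and P(9, 76) = 20026; 19780 is not s-gonal.
s = 12: P(12, 63) = 19593 and P(12, 64) = 20224; 19780 is not s-gonal.
Hits: s ∈ {5} → 1.

1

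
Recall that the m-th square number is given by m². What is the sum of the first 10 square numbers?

Σ_{i=1}^{10} i² = 10·11·21/6 = 385.

385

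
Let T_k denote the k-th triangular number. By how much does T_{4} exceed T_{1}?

9

4·5/2 = 10 and 1·2/2 = 1.
Difference: 10 − 1 = 9.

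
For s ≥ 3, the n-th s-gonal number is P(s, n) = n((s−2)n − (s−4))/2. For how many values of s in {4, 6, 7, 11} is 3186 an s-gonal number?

s = 4: P(4, 56) = 3136 and P(4, 57) = 3249; 3186 is not s-gonal.
s = 6: P(6, 40) = 3160 and P(6, 41) = 3321; 3186 is not s-gonal.
s = 7: P(7, 36) = 3186. ✓
s = 11: P(11, 27) = 3186. ✓
Hits: s ∈ {7, 11} → 2.

2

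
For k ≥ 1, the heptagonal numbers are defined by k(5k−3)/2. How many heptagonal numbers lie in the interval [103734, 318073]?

153

The n-th heptagonal number is n(5n−3)/2.
Smallest index with value ≥ 103734: n = 204 (giving 103734).
Largest index with value ≤ 318073: n = 356 (giving 316306).
Indices 204 through 356: 153 terms.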